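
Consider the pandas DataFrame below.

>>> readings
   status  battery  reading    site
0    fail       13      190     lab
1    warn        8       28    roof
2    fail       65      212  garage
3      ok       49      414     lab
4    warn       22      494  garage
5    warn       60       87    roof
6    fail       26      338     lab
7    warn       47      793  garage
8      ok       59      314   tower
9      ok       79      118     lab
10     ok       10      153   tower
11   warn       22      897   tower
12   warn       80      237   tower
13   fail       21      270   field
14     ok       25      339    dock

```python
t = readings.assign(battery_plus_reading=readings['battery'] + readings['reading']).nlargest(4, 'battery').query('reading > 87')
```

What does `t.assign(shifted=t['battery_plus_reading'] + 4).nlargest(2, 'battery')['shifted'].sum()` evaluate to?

add column battery_plus_reading = readings['battery'] + readings['reading']:
   status  battery  reading    site  battery_plus_reading
0    fail       13      190     lab                   203
1    warn        8       28    roof                    36
2    fail       65      212  garage                   277
3      ok       49      414     lab                   463
4    warn       22      494  garage                   516
5    warn       60       87    roof                   147
6    fail       26      338     lab                   364
7    warn       47      793  garage                   840
8      ok       59      314   tower                   373
9      ok       79      118     lab                   197
10     ok       10      153   tower                   163
11   warn       22      897   tower                   919
12   warn       80      237   tower                   317
13   fail       21      270   field                   291
14     ok       25      339    dock                   364
take 4 rows with largest battery:
   status  battery  reading    site  battery_plus_reading
12   warn       80      237   tower                   317
9      ok       79      118     lab                   197
2    fail       65      212  garage                   277
5    warn       60       87    roof                   147
filter rows where reading > 87:
   status  battery  reading    site  battery_plus_reading
12   warn       80      237   tower                   317
9      ok       79      118     lab                   197
2    fail       65      212  garage                   277
add column shifted = t['battery_plus_reading'] + 4:
   status  battery  reading    site  battery_plus_reading  shifted
12   warn       80      237   tower                   317      321
9      ok       79      118     lab                   197      201
2    fail       65      212  garage                   277      281
take 2 rows with largest battery:
   status  battery  reading   site  battery_plus_reading  shifted
12   warn       80      237  tower                   317      321
9      ok       79      118    lab                   197      201
The sum of column 'shifted' is 522.

522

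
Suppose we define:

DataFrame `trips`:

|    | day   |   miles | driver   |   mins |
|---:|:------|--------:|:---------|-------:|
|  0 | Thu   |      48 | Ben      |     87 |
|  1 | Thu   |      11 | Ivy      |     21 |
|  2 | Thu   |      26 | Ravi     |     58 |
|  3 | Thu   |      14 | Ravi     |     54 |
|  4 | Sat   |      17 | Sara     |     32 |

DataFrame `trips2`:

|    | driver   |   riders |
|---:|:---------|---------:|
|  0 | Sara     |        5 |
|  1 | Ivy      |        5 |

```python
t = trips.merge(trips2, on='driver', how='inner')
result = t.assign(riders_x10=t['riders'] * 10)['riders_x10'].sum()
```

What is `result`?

merge on 'driver' (how='inner') → 2 rows:
   day  miles driver  mins  riders
0  Thu     11    Ivy    21       5
1  Sat     17   Sara    32       5
add column riders_x10 = t['riders'] * 10:
   day  miles driver  mins  riders  riders_x10
0  Thu     11    Ivy    21       5          50
1  Sat     17   Sara    32       5          50
Finally, sum of column 'riders_x10' = 100.

100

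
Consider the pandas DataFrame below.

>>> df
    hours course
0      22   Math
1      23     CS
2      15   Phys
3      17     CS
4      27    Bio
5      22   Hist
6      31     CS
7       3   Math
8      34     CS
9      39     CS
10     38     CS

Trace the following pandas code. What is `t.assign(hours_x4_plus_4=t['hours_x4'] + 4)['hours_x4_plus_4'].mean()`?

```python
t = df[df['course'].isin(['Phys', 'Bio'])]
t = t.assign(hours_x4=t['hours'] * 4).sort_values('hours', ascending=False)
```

filter rows where course in ['Phys', 'Bio']:
   hours course
2     15   Phys
4     27    Bio
add column hours_x4 = t['hours'] * 4:
   hours course  hours_x4
2     15   Phys        60
4     27    Bio       108
sort by hours descending:
   hours course  hours_x4
4     27    Bio       108
2     15   Phys        60
add column hours_x4_plus_4 = t['hours_x4'] + 4:
   hours course  hours_x4  hours_x4_plus_4
4     27    Bio       108              112
2     15   Phys        60               64

88.0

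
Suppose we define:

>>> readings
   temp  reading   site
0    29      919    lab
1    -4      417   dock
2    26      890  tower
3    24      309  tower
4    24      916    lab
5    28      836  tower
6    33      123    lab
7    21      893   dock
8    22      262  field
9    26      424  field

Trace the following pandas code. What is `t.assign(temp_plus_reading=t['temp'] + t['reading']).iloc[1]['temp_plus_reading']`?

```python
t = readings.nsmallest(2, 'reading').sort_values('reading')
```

284

take 2 rows with smallest reading:
   temp  reading   site
6    33      123    lab
8    22      262  field
sort by reading:
   temp  reading   site
6    33      123    lab
8    22      262  field
add column temp_plus_reading = t['temp'] + t['reading']:
   temp  reading   site  temp_plus_reading
6    33      123    lab                156
8    22      262  field                284
Taking the value at position 1, column 'temp_plus_reading' gives 284.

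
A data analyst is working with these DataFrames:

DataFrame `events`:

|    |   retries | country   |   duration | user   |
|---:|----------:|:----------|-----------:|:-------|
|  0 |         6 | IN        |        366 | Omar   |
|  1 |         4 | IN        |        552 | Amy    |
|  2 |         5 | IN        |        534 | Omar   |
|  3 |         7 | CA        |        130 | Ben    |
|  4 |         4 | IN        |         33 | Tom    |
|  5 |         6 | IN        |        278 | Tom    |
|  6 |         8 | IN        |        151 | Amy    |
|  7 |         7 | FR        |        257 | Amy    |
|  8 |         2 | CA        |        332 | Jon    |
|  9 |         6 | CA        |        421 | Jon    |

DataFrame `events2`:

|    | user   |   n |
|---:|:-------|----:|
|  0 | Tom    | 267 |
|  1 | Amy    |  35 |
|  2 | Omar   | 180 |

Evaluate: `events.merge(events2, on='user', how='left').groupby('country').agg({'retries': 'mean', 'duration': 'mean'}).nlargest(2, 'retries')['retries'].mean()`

6.25

merge on 'user' (how='left') → 10 rows:
   retries country  duration  user      n
0        6      IN       366  Omar  180.0
1        4      IN       552   Amy   35.0
2        5      IN       534  Omar  180.0
3        7      CA       130   Ben    NaN
4        4      IN        33   Tom  267.0
5        6      IN       278   Tom  267.0
6        8      IN       151   Amy   35.0
7        7      FR       257   Amy   35.0
8        2      CA       332   Jon    NaN
9        6      CA       421   Jon    NaN
group by country: mean(retries), mean(duration):
         retries    duration
country                     
CA           5.0  294.333333
FR           7.0  257.000000
IN           5.5  319.000000
take 2 rows with largest retries:
         retries  duration
country                   
FR           7.0     257.0
IN           5.5     319.0
Hence 6.25.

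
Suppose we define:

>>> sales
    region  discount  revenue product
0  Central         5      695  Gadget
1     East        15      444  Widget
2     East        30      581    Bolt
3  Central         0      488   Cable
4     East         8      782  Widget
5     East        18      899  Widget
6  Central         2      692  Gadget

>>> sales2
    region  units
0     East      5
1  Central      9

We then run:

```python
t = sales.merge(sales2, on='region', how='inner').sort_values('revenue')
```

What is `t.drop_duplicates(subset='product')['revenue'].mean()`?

551.25

merge on 'region' (how='inner') → 7 rows:
    region  discount  revenue product  units
0  Central         5      695  Gadget      9
1     East        15      444  Widget      5
2     East        30      581    Bolt      5
3  Central         0      488   Cable      9
4     East         8      782  Widget      5
5     East        18      899  Widget      5
6  Central         2      692  Gadget      9
sort by revenue:
    region  discount  revenue product  units
1     East        15      444  Widget      5
3  Central         0      488   Cable      9
2     East        30      581    Bolt      5
6  Central         2      692  Gadget      9
0  Central         5      695  Gadget      9
4     East         8      782  Widget      5
5     East        18      899  Widget      5
drop duplicate product (keep=first):
    region  discount  revenue product  units
1     East        15      444  Widget      5
3  Central         0      488   Cable      9
2     East        30      581    Bolt      5
6  Central         2      692  Gadget      9
Hence 551.25.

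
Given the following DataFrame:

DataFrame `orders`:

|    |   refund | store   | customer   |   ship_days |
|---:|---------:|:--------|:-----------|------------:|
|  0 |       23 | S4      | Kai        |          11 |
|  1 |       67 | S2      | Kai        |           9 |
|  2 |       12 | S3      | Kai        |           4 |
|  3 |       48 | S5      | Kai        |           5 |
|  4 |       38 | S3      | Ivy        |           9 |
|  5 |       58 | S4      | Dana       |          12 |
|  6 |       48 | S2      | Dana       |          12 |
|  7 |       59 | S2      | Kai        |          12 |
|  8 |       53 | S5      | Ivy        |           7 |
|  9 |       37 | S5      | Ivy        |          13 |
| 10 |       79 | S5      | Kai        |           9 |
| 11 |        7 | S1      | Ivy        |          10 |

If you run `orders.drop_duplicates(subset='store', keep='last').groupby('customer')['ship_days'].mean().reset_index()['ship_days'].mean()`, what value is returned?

10.6666666667

drop duplicate store (keep=last):
    refund store customer  ship_days
4       38    S3      Ivy          9
5       58    S4     Dana         12
7       59    S2      Kai         12
10      79    S5      Kai          9
11       7    S1      Ivy         10
group by customer, mean of ship_days:
customer
Dana    12.0
Ivy      9.5
Kai     10.5
Name: ship_days, dtype: float64
reset_index():
  customer  ship_days
0     Dana       12.0
1      Ivy        9.5
2      Kai       10.5
The mean of column 'ship_days' is 10.6666666667.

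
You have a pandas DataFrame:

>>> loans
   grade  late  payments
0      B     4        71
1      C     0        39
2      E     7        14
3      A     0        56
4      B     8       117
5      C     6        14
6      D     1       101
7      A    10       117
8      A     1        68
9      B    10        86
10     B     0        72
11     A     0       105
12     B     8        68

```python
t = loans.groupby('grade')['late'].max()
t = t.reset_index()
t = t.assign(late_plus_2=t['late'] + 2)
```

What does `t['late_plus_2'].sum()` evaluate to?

44

group by grade, max of late:
grade
A    10
B    10
C     6
D     1
E     7
Name: late, dtype: int64
reset_index():
  grade  late
0     A    10
1     B    10
2     C     6
3     D     1
4     E     7
add column late_plus_2 = t['late'] + 2:
  grade  late  late_plus_2
0     A    10           12
1     B    10           12
2     C     6            8
3     D     1            3
4     E     7            9
sum of column 'late_plus_2' → 44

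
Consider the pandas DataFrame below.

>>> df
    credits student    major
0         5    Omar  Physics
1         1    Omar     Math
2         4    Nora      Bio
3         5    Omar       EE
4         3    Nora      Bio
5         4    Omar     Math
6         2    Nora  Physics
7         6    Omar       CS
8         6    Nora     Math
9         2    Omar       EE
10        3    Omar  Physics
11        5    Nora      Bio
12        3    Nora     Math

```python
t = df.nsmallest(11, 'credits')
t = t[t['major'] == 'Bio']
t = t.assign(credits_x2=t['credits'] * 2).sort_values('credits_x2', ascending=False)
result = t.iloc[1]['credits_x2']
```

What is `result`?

take 11 rows with smallest credits:
    credits student    major
1         1    Omar     Math
6         2    Nora  Physics
9         2    Omar       EE
4         3    Nora      Bio
10        3    Omar  Physics
12        3    Nora     Math
2         4    Nora      Bio
5         4    Omar     Math
0         5    Omar  Physics
3         5    Omar       EE
11        5    Nora      Bio
filter rows where major == 'Bio':
    credits student major
4         3    Nora   Bio
2         4    Nora   Bio
11        5    Nora   Bio
add column credits_x2 = t['credits'] * 2:
    credits student major  credits_x2
4         3    Nora   Bio           6
2         4    Nora   Bio           8
11        5    Nora   Bio          10
sort by credits_x2 descending:
    credits student major  credits_x2
11        5    Nora   Bio          10
2         4    Nora   Bio           8
4         3    Nora   Bio           6
Taking the value at position 1, column 'credits_x2' gives 8.

8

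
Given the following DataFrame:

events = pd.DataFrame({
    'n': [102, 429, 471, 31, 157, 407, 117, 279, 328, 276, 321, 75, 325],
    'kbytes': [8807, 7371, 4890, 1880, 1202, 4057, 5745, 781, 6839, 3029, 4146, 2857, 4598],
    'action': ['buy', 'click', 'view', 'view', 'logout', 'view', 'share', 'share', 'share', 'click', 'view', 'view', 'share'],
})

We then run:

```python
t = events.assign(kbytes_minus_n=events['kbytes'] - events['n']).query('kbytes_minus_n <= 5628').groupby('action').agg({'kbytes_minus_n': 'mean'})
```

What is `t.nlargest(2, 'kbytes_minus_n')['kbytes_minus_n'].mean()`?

3386.33333333

add column kbytes_minus_n = events['kbytes'] - events['n']:
      n  kbytes  action  kbytes_minus_n
0   102    8807     buy            8705
1   429    7371   click            6942
2   471    4890    view            4419
3    31    1880    view            1849
4   157    1202  logout            1045
5   407    4057    view            3650
6   117    5745   share            5628
7   279     781   share             502
8   328    6839   share            6511
9   276    3029   click            2753
10  321    4146    view            3825
11   75    2857    view            2782
12  325    4598   share            4273
filter rows where kbytes_minus_n <= 5628:
      n  kbytes  action  kbytes_minus_n
2   471    4890    view            4419
3    31    1880    view            1849
4   157    1202  logout            1045
5   407    4057    view            3650
6   117    5745   share            5628
7   279     781   share             502
9   276    3029   click            2753
10  321    4146    view            3825
11   75    2857    view            2782
12  325    4598   share            4273
group by action, mean of kbytes_minus_n:
        kbytes_minus_n
action                
click      2753.000000
logout     1045.000000
share      3467.666667
view       3305.000000
take 2 rows with largest kbytes_minus_n:
        kbytes_minus_n
action                
share      3467.666667
view       3305.000000
Then the mean of column 'kbytes_minus_n': 3386.33333333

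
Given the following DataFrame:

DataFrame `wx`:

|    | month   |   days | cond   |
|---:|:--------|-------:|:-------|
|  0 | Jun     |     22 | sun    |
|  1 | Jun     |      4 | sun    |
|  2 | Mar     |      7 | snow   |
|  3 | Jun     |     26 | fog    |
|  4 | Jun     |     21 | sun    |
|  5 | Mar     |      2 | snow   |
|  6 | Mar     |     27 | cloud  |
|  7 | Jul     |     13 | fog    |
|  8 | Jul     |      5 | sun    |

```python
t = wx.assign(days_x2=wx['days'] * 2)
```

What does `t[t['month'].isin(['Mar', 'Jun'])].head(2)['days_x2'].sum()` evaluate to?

52

add column days_x2 = wx['days'] * 2:
  month  days   cond  days_x2
0   Jun    22    sun       44
1   Jun     4    sun        8
2   Mar     7   snow       14
3   Jun    26    fog       52
4   Jun    21    sun       42
5   Mar     2   snow        4
6   Mar    27  cloud       54
7   Jul    13    fog       26
8   Jul     5    sun       10
filter rows where month in ['Mar', 'Jun']:
  month  days   cond  days_x2
0   Jun    22    sun       44
1   Jun     4    sun        8
2   Mar     7   snow       14
3   Jun    26    fog       52
4   Jun    21    sun       42
5   Mar     2   snow        4
6   Mar    27  cloud       54
take first 2 rows:
  month  days cond  days_x2
0   Jun    22  sun       44
1   Jun     4  sun        8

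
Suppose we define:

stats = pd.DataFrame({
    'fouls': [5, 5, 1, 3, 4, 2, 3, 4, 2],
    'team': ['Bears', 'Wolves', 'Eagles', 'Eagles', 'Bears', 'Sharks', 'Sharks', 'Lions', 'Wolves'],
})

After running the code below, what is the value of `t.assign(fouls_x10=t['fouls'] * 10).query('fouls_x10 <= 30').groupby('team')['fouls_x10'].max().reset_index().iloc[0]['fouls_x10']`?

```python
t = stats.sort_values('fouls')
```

30

sort by fouls:
   fouls    team
2      1  Eagles
5      2  Sharks
8      2  Wolves
3      3  Eagles
6      3  Sharks
4      4   Bears
7      4   Lions
0      5   Bears
1      5  Wolves
add column fouls_x10 = t['fouls'] * 10:
   fouls    team  fouls_x10
2      1  Eagles         10
5      2  Sharks         20
8      2  Wolves         20
3      3  Eagles         30
6      3  Sharks         30
4      4   Bears         40
7      4   Lions         40
0      5   Bears         50
1      5  Wolves         50
filter rows where fouls_x10 <= 30:
   fouls    team  fouls_x10
2      1  Eagles         10
5      2  Sharks         20
8      2  Wolves         20
3      3  Eagles         30
6      3  Sharks         30
group by team, max of fouls_x10:
team
Eagles    30
Sharks    30
Wolves    20
Name: fouls_x10, dtype: int64
reset_index():
     team  fouls_x10
0  Eagles         30
1  Sharks         30
2  Wolves         20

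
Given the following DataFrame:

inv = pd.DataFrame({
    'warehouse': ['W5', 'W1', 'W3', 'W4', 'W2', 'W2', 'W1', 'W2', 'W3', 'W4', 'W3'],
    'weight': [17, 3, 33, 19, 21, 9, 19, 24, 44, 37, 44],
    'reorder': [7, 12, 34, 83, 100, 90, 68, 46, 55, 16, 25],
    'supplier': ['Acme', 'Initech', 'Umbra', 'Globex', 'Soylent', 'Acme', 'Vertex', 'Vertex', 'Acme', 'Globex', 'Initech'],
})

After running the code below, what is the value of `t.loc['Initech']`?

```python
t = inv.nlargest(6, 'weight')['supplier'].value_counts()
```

take 6 rows with largest weight:
   warehouse  weight  reorder supplier
8         W3      44       55     Acme
10        W3      44       25  Initech
9         W4      37       16   Globex
2         W3      33       34    Umbra
7         W2      24       46   Vertex
4         W2      21      100  Soylent
value_counts of supplier:
supplier
Acme       1
Initech    1
Globex     1
Umbra      1
Vertex     1
Soylent    1
Name: count, dtype: int64

1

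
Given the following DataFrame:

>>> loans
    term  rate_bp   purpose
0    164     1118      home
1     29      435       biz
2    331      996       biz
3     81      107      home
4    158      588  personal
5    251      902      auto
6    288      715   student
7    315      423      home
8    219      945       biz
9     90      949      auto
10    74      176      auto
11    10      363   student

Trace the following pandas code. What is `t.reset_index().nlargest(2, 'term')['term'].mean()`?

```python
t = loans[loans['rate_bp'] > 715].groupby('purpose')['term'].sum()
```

445.5

filter rows where rate_bp > 715:
   term  rate_bp purpose
0   164     1118    home
2   331      996     biz
5   251      902    auto
8   219      945     biz
9    90      949    auto
group by purpose, sum of term:
purpose
auto    341
biz     550
home    164
Name: term, dtype: int64
reset_index():
  purpose  term
0    auto   341
1     biz   550
2    home   164
take 2 rows with largest term:
  purpose  term
1     biz   550
0    auto   341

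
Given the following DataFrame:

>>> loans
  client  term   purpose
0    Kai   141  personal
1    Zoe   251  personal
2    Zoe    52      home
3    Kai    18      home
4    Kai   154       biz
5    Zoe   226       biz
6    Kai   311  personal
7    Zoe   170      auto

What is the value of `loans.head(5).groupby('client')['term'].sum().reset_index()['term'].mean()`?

take first 5 rows:
  client  term   purpose
0    Kai   141  personal
1    Zoe   251  personal
2    Zoe    52      home
3    Kai    18      home
4    Kai   154       biz
group by client, sum of term:
client
Kai    313
Zoe    303
Name: term, dtype: int64
reset_index():
  client  term
0    Kai   313
1    Zoe   303
So mean() = 308.0.

308.0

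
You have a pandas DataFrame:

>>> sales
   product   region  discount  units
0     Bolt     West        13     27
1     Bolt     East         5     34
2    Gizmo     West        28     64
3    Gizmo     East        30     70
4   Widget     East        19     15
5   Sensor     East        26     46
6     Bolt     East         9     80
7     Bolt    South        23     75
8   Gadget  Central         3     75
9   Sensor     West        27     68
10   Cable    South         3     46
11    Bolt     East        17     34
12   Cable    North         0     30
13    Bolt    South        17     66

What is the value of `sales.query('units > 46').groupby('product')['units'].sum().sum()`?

498

filter rows where units > 46:
   product   region  discount  units
2    Gizmo     West        28     64
3    Gizmo     East        30     70
6     Bolt     East         9     80
7     Bolt    South        23     75
8   Gadget  Central         3     75
9   Sensor     West        27     68
13    Bolt    South        17     66
group by product, sum of units:
product
Bolt      221
Gadget     75
Gizmo     134
Sensor     68
Name: units, dtype: int64
Hence 498.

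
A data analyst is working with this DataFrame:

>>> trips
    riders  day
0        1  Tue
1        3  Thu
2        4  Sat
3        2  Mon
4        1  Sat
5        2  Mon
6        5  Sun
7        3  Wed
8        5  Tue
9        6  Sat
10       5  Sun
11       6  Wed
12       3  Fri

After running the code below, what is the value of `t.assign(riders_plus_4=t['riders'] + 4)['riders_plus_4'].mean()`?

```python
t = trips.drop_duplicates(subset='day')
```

7.0

drop duplicate day (keep=first):
    riders  day
0        1  Tue
1        3  Thu
2        4  Sat
3        2  Mon
6        5  Sun
7        3  Wed
12       3  Fri
add column riders_plus_4 = t['riders'] + 4:
    riders  day  riders_plus_4
0        1  Tue              5
1        3  Thu              7
2        4  Sat              8
3        2  Mon              6
6        5  Sun              9
7        3  Wed              7
12       3  Fri              7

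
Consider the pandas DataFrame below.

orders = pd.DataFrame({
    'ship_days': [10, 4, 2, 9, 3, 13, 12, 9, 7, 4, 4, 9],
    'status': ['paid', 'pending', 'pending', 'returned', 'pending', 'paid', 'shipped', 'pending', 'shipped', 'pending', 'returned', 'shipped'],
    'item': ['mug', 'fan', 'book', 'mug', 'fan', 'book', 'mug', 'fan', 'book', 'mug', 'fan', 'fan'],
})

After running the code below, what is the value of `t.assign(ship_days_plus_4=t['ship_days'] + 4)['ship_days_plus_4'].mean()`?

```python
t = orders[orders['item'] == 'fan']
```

9.8

filter rows where item == 'fan':
    ship_days    status item
1           4   pending  fan
4           3   pending  fan
7           9   pending  fan
10          4  returned  fan
11          9   shipped  fan
add column ship_days_plus_4 = t['ship_days'] + 4:
    ship_days    status item  ship_days_plus_4
1           4   pending  fan                 8
4           3   pending  fan                 7
7           9   pending  fan                13
10          4  returned  fan                 8
11          9   shipped  fan                13
Finally, mean of column 'ship_days_plus_4' = 9.8.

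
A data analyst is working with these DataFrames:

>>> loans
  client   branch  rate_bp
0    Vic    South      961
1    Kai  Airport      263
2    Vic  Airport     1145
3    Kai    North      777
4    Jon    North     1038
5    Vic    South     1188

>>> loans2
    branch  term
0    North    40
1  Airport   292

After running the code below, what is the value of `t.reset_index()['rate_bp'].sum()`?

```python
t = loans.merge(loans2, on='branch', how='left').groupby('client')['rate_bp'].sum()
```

merge on 'branch' (how='left') → 6 rows:
  client   branch  rate_bp   term
0    Vic    South      961    NaN
1    Kai  Airport      263  292.0
2    Vic  Airport     1145  292.0
3    Kai    North      777   40.0
4    Jon    North     1038   40.0
5    Vic    South     1188    NaN
group by client, sum of rate_bp:
client
Jon    1038
Kai    1040
Vic    3294
Name: rate_bp, dtype: int64
reset_index():
  client  rate_bp
0    Jon     1038
1    Kai     1040
2    Vic     3294
The sum of column 'rate_bp' is 5372.

5372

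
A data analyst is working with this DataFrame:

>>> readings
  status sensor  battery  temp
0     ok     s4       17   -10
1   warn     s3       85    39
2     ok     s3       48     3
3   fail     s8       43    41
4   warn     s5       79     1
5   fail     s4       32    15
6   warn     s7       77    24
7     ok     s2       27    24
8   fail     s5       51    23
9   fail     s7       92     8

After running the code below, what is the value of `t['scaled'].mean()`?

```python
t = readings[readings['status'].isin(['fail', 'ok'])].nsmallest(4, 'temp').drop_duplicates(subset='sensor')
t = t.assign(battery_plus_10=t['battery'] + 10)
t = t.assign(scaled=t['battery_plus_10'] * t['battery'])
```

filter rows where status in ['fail', 'ok']:
  status sensor  battery  temp
0     ok     s4       17   -10
2     ok     s3       48     3
3   fail     s8       43    41
5   fail     s4       32    15
7     ok     s2       27    24
8   fail     s5       51    23
9   fail     s7       92     8
take 4 rows with smallest temp:
  status sensor  battery  temp
0     ok     s4       17   -10
2     ok     s3       48     3
9   fail     s7       92     8
5   fail     s4       32    15
drop duplicate sensor (keep=first):
  status sensor  battery  temp
0     ok     s4       17   -10
2     ok     s3       48     3
9   fail     s7       92     8
add column battery_plus_10 = t['battery'] + 10:
  status sensor  battery  temp  battery_plus_10
0     ok     s4       17   -10               27
2     ok     s3       48     3               58
9   fail     s7       92     8              102
add column scaled = t['battery_plus_10'] * t['battery']:
  status sensor  battery  temp  battery_plus_10  scaled
0     ok     s4       17   -10               27     459
2     ok     s3       48     3               58    2784
9   fail     s7       92     8              102    9384
Finally, mean of column 'scaled' = 4209.0.

4209.0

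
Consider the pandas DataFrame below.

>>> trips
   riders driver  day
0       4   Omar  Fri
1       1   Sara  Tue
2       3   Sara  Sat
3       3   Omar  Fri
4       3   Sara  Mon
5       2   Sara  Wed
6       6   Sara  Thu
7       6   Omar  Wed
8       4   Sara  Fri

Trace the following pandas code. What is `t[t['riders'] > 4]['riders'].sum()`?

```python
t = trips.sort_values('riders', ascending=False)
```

sort by riders descending:
   riders driver  day
6       6   Sara  Thu
7       6   Omar  Wed
0       4   Omar  Fri
8       4   Sara  Fri
2       3   Sara  Sat
3       3   Omar  Fri
4       3   Sara  Mon
5       2   Sara  Wed
1       1   Sara  Tue
filter rows where riders > 4:
   riders driver  day
6       6   Sara  Thu
7       6   Omar  Wed
Hence 12.

12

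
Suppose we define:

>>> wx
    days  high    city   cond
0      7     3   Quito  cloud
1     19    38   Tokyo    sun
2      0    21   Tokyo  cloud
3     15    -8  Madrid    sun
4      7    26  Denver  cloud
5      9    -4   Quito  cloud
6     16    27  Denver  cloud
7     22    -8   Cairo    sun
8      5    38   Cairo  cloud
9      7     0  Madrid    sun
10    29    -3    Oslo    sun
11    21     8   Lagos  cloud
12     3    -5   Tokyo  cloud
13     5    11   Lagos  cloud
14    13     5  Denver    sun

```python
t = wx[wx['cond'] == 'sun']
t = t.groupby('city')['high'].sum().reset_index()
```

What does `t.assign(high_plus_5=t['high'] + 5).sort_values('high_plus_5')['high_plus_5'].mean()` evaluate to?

filter rows where cond == 'sun':
    days  high    city cond
1     19    38   Tokyo  sun
3     15    -8  Madrid  sun
7     22    -8   Cairo  sun
9      7     0  Madrid  sun
10    29    -3    Oslo  sun
14    13     5  Denver  sun
group by city, sum of high:
city
Cairo     -8
Denver     5
Madrid    -8
Oslo      -3
Tokyo     38
Name: high, dtype: int64
reset_index():
     city  high
0   Cairo    -8
1  Denver     5
2  Madrid    -8
3    Oslo    -3
4   Tokyo    38
add column high_plus_5 = t['high'] + 5:
     city  high  high_plus_5
0   Cairo    -8           -3
1  Denver     5           10
2  Madrid    -8           -3
3    Oslo    -3            2
4   Tokyo    38           43
sort by high_plus_5:
     city  high  high_plus_5
0   Cairo    -8           -3
2  Madrid    -8           -3
3    Oslo    -3            2
1  Denver     5           10
4   Tokyo    38           43
The mean of column 'high_plus_5' is 9.8.

9.8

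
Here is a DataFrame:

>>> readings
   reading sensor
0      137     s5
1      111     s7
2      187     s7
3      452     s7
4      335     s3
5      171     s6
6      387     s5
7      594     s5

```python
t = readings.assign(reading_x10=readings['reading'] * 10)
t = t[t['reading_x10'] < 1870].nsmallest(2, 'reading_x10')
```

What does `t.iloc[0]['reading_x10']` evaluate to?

add column reading_x10 = readings['reading'] * 10:
   reading sensor  reading_x10
0      137     s5         1370
1      111     s7         1110
2      187     s7         1870
3      452     s7         4520
4      335     s3         3350
5      171     s6         1710
6      387     s5         3870
7      594     s5         5940
filter rows where reading_x10 < 1870:
   reading sensor  reading_x10
0      137     s5         1370
1      111     s7         1110
5      171     s6         1710
take 2 rows with smallest reading_x10:
   reading sensor  reading_x10
1      111     s7         1110
0      137     s5         1370
So iloc[0]['reading_x10'] = 1110.

1110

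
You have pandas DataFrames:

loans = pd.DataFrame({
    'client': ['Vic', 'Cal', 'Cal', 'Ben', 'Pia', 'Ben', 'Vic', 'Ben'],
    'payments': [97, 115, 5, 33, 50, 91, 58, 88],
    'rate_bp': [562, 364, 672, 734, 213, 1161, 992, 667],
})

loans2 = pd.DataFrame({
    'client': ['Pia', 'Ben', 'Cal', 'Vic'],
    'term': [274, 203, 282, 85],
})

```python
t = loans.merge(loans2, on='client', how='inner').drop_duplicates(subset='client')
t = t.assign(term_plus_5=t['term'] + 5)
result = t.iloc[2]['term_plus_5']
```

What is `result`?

208

merge on 'client' (how='inner') → 8 rows:
  client  payments  rate_bp  term
0    Vic        97      562    85
1    Cal       115      364   282
2    Cal         5      672   282
3    Ben        33      734   203
4    Pia        50      213   274
5    Ben        91     1161   203
6    Vic        58      992    85
7    Ben        88      667   203
drop duplicate client (keep=first):
  client  payments  rate_bp  term
0    Vic        97      562    85
1    Cal       115      364   282
3    Ben        33      734   203
4    Pia        50      213   274
add column term_plus_5 = t['term'] + 5:
  client  payments  rate_bp  term  term_plus_5
0    Vic        97      562    85           90
1    Cal       115      364   282          287
3    Ben        33      734   203          208
4    Pia        50      213   274          279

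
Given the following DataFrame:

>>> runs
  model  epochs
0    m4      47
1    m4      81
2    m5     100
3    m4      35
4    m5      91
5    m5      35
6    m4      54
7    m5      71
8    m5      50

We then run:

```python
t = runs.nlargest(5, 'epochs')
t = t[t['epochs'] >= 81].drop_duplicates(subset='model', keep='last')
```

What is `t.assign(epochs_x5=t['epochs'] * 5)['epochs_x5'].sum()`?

take 5 rows with largest epochs:
  model  epochs
2    m5     100
4    m5      91
1    m4      81
7    m5      71
6    m4      54
filter rows where epochs >= 81:
  model  epochs
2    m5     100
4    m5      91
1    m4      81
drop duplicate model (keep=last):
  model  epochs
4    m5      91
1    m4      81
add column epochs_x5 = t['epochs'] * 5:
  model  epochs  epochs_x5
4    m5      91        455
1    m4      81        405
Taking the sum of column 'epochs_x5' gives 860.

860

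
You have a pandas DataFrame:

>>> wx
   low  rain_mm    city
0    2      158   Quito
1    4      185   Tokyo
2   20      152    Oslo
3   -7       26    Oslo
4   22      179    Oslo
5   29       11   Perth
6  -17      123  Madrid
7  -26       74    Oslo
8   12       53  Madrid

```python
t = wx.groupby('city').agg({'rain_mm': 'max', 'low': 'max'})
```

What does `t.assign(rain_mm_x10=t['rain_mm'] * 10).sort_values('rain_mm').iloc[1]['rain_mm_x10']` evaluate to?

1230

group by city: max(rain_mm), max(low):
        rain_mm  low
city                
Madrid      123   12
Oslo        179   22
Perth        11   29
Quito       158    2
Tokyo       185    4
add column rain_mm_x10 = t['rain_mm'] * 10:
        rain_mm  low  rain_mm_x10
city                             
Madrid      123   12         1230
Oslo        179   22         1790
Perth        11   29          110
Quito       158    2         1580
Tokyo       185    4         1850
sort by rain_mm:
        rain_mm  low  rain_mm_x10
city                             
Perth        11   29          110
Madrid      123   12         1230
Quito       158    2         1580
Oslo        179   22         1790
Tokyo       185    4         1850
Taking the value at position 1, column 'rain_mm_x10' gives 1230.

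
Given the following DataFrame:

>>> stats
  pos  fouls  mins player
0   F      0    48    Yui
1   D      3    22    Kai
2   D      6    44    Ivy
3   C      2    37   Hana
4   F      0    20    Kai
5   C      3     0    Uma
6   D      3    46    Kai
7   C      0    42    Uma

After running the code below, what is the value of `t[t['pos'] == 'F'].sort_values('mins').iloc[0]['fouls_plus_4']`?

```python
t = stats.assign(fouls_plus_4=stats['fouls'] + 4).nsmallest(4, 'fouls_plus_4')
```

4

add column fouls_plus_4 = stats['fouls'] + 4:
  pos  fouls  mins player  fouls_plus_4
0   F      0    48    Yui             4
1   D      3    22    Kai             7
2   D      6    44    Ivy            10
3   C      2    37   Hana             6
4   F      0    20    Kai             4
5   C      3     0    Uma             7
6   D      3    46    Kai             7
7   C      0    42    Uma             4
take 4 rows with smallest fouls_plus_4:
  pos  fouls  mins player  fouls_plus_4
0   F      0    48    Yui             4
4   F      0    20    Kai             4
7   C      0    42    Uma             4
3   C      2    37   Hana             6
filter rows where pos == 'F':
  pos  fouls  mins player  fouls_plus_4
0   F      0    48    Yui             4
4   F      0    20    Kai             4
sort by mins:
  pos  fouls  mins player  fouls_plus_4
4   F      0    20    Kai             4
0   F      0    48    Yui             4
Taking the value at position 0, column 'fouls_plus_4' gives 4.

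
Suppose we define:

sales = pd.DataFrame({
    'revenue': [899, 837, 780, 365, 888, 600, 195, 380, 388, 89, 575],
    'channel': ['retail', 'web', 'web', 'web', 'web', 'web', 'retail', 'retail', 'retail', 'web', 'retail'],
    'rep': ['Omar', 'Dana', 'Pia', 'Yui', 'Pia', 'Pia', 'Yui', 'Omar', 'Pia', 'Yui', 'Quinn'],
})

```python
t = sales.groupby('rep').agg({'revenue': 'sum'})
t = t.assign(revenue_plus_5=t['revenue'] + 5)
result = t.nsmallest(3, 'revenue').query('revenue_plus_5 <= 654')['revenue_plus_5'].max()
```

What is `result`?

654

group by rep, sum of revenue:
       revenue
rep           
Dana       837
Omar      1279
Pia       2656
Quinn      575
Yui        649
add column revenue_plus_5 = t['revenue'] + 5:
       revenue  revenue_plus_5
rep                           
Dana       837             842
Omar      1279            1284
Pia       2656            2661
Quinn      575             580
Yui        649             654
take 3 rows with smallest revenue:
       revenue  revenue_plus_5
rep                           
Quinn      575             580
Yui        649             654
Dana       837             842
filter rows where revenue_plus_5 <= 654:
       revenue  revenue_plus_5
rep                           
Quinn      575             580
Yui        649             654
Hence 654.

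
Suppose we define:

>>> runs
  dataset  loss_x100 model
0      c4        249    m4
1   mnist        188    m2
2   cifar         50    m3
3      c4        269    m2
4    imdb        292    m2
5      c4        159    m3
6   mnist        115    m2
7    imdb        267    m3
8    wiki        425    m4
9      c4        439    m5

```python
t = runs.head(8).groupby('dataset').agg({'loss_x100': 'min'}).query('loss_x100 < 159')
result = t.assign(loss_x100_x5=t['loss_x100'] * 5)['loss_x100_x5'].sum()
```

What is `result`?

take first 8 rows:
  dataset  loss_x100 model
0      c4        249    m4
1   mnist        188    m2
2   cifar         50    m3
3      c4        269    m2
4    imdb        292    m2
5      c4        159    m3
6   mnist        115    m2
7    imdb        267    m3
group by dataset, min of loss_x100:
         loss_x100
dataset           
c4             159
cifar           50
imdb           267
mnist          115
filter rows where loss_x100 < 159:
         loss_x100
dataset           
cifar           50
mnist          115
add column loss_x100_x5 = t['loss_x100'] * 5:
         loss_x100  loss_x100_x5
dataset                         
cifar           50           250
mnist          115           575
Taking the sum of column 'loss_x100_x5' gives 825.

825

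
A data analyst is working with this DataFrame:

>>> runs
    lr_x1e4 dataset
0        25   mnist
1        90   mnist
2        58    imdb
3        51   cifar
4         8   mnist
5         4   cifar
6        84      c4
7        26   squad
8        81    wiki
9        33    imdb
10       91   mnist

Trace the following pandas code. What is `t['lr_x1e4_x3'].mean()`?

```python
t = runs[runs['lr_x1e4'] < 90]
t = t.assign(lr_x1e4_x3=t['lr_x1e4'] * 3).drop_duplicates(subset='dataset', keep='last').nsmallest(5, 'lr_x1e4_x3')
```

91.2

filter rows where lr_x1e4 < 90:
   lr_x1e4 dataset
0       25   mnist
2       58    imdb
3       51   cifar
4        8   mnist
5        4   cifar
6       84      c4
7       26   squad
8       81    wiki
9       33    imdb
add column lr_x1e4_x3 = t['lr_x1e4'] * 3:
   lr_x1e4 dataset  lr_x1e4_x3
0       25   mnist          75
2       58    imdb         174
3       51   cifar         153
4        8   mnist          24
5        4   cifar          12
6       84      c4         252
7       26   squad          78
8       81    wiki         243
9       33    imdb          99
drop duplicate dataset (keep=last):
   lr_x1e4 dataset  lr_x1e4_x3
4        8   mnist          24
5        4   cifar          12
6       84      c4         252
7       26   squad          78
8       81    wiki         243
9       33    imdb          99
take 5 rows with smallest lr_x1e4_x3:
   lr_x1e4 dataset  lr_x1e4_x3
5        4   cifar          12
4        8   mnist          24
7       26   squad          78
9       33    imdb          99
8       81    wiki         243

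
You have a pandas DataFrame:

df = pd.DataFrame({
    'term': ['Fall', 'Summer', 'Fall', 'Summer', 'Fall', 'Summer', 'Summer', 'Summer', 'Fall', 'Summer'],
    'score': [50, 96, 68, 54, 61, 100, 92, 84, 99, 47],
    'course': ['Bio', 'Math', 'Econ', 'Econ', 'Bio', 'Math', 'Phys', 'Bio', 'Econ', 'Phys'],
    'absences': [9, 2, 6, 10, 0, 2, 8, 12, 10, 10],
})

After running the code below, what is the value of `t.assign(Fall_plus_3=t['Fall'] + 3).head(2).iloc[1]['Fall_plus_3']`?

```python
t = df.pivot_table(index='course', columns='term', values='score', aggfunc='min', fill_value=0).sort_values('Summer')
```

71

pivot: rows=course, cols=term, min(score):
term    Fall  Summer
course              
Bio       50      84
Econ      68      54
Math       0      96
Phys       0      47
sort by Summer:
term    Fall  Summer
course              
Phys       0      47
Econ      68      54
Bio       50      84
Math       0      96
add column Fall_plus_3 = t['Fall'] + 3:
term    Fall  Summer  Fall_plus_3
course                           
Phys       0      47            3
Econ      68      54           71
Bio       50      84           53
Math       0      96            3
take first 2 rows:
term    Fall  Summer  Fall_plus_3
course                           
Phys       0      47            3
Econ      68      54           71
Taking the value at position 1, column 'Fall_plus_3' gives 71.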